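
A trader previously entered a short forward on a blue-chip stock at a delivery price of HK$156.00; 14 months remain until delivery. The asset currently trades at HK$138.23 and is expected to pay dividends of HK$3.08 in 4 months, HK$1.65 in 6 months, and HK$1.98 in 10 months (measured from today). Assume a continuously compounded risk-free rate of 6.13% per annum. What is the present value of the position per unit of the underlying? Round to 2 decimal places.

PV(remaining dividends) I = 3.08·e^(−0.0613·4/12) + 1.65·e^(−0.0613·6/12) + 1.98·e^(−0.0613·10/12) = 6.4993
Current forward F = (S − I)·e^(rT) = (138.23 − 6.4993)·e^(0.0613·14/12) = 131.7307 × 1.074136 = 141.4967
Value (long) = (F − K)·e^(−rT) = (141.4967 − 156.00) × 0.930981 = -13.5023
Short position value = −(long value) = HK$13.50

HK$13.50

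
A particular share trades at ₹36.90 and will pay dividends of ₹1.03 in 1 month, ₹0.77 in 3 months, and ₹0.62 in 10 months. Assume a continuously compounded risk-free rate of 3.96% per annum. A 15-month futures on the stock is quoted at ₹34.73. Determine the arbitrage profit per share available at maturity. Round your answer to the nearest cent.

₹1.53 per share

PV(dividends) I = 1.03·e^(−0.0396·1/12) + 0.77·e^(−0.0396·3/12) + 0.62·e^(−0.0396·10/12) = 2.3889
Fair futures F* = (S − I)·e^(rT) = (36.90 − 2.3889)·e^0.049500 = 34.5111 × 1.050746 = 36.2624
Market ₹34.73 < fair 36.2624: forward underpriced → reverse cash-and-carry (short the stock, invest proceeds at r, pay the dividends, go long the forward).
Profit at T = |F_mkt − F*| = |34.73 − 36.2624| = ₹1.53 per share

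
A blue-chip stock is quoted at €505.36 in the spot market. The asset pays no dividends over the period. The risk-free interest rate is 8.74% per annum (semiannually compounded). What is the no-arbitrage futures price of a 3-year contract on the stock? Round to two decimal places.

F = S · (1+r/2)^(2T)
= 505.36 × 1.292570
F = €653.21

€653.21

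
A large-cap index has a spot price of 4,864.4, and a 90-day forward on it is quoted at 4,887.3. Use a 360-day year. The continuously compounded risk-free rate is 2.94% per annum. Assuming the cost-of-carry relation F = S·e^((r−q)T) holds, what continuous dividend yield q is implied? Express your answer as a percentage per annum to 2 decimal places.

1.06%

From F = S·e^((r−q)T): (r − q) = ln(F/S)/T
ln(4887.3/4864.4) = ln(1.004708) = 0.004697
(r − q) = 0.004697 / (90/360) = 0.018788
q = r − ln(F/S)/T = 0.0294 − 0.018788 = 0.010612
q = 1.06%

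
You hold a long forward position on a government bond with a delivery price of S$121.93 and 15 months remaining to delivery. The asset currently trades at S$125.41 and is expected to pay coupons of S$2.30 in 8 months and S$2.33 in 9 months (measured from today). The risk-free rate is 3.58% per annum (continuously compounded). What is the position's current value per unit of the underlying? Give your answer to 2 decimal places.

S$4.30

PV(remaining coupons) I = 2.30·e^(−0.0358·8/12) + 2.33·e^(−0.0358·9/12) = 4.5140
Current forward F = (S − I)·e^(rT) = (125.41 − 4.5140)·e^(0.0358·15/12) = 120.8960 × 1.045766 = 126.4289
Value (long) = (F − K)·e^(−rT) = (126.4289 − 121.93) × 0.956237 = 4.3020
Value = S$4.30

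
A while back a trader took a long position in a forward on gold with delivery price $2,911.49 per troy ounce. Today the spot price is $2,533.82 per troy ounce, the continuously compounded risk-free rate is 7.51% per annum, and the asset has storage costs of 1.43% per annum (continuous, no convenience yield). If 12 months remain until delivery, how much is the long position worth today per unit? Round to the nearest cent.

-$130.53 per troy ounce

Current fair forward for the remaining 12 months: F = S·e^((r + u)·T), (r + u) = 0.0751 + 0.0143 = 0.0894
F = 2533.82 · e^(0.0894 × 12/12) = 2533.82 × 1.09351798 = 2770.7777
Value of long forward = (F − K)·e^(−rT) = (2770.7777 − 2911.49) · e^(−0.0751·12/12)
= -140.7123 × 0.92765072 = -130.53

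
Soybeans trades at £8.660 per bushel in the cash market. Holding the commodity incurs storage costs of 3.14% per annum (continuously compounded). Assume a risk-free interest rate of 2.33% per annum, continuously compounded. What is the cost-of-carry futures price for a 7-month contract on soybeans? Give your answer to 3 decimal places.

Net carry = r + u − y = 0.0233 + 0.0314 − 0.0000 = 0.0547
F = S·e^((r+u−y)T) = 8.660 · e^(0.0547 × 7/12) = 8.660 · e^0.031908
= 8.660 × 1.032423 = £8.941 per bushel

£8.941 per bushel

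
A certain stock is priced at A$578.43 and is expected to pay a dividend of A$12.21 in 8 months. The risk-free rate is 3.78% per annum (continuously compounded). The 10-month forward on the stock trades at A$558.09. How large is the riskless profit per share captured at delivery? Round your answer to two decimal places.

PV(dividends) I = 12.21·e^(−0.0378·8/12) = 11.9062
Fair forward F* = (S − I)·e^(rT) = (578.43 − 11.9062)·e^0.031500 = 566.5238 × 1.032001 = 584.6531
Market A$558.09 < fair 584.6531: forward underpriced → reverse cash-and-carry (short the stock, invest proceeds at r, pay the dividends, go long the forward).
Profit at T = |F_mkt − F*| = |558.09 − 584.6531| = A$26.56 per share

A$26.56 per share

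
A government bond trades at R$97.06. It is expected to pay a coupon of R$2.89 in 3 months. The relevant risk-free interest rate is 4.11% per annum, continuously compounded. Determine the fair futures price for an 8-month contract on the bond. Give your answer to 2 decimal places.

PV(coupons) I = 2.89·e^(−0.0411·3/12)
I = 2.8605
F = (S − I)·e^(rT) = (97.06 − 2.8605) · e^(0.0411·8/12)
= 94.1995 · e^0.027400 = 94.1995 × 1.027779 = R$96.82

R$96.82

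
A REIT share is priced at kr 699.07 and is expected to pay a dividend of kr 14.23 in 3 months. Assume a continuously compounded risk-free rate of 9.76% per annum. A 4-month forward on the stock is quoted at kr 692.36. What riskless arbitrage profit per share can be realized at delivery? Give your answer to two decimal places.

kr 15.48 per share

PV(dividends) I = 14.23·e^(−0.0976·3/12) = 13.8870
Fair forward F* = (S − I)·e^(rT) = (699.07 − 13.8870)·e^0.032533 = 685.1830 × 1.033068 = 707.8406
Market kr 692.36 < fair 707.8406: forward underpriced → reverse cash-and-carry (short the stock, invest proceeds at r, pay the dividends, go long the forward).
Profit at T = |F_mkt − F*| = |692.36 − 707.8406| = kr 15.48 per share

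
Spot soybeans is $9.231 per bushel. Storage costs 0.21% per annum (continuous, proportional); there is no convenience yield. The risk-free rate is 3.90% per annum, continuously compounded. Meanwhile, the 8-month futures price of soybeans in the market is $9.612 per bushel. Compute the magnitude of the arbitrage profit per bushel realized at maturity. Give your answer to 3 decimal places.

Fair futures: F* = S·e^(carry·T), with carry = (r + u) = 0.0390 + 0.0021 = 0.0411
F* = 9.231 · e^(0.0411 × 8/12) = 9.231 · e^0.027400 = 9.231 × 1.027779 = $9.4874
Market $9.612 > fair $9.4874: forward overpriced → cash-and-carry (buy spot, short the forward).
At maturity, profit = |F_mkt − F*| = |9.612 − 9.4874| = $0.125 per bushel

$0.125 per bushel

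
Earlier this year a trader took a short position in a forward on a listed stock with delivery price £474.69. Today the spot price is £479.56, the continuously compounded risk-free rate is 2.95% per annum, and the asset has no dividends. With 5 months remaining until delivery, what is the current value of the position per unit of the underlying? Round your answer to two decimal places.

Current fair forward for the remaining 5 months: F = S·e^(r·T), r = 0.0295
F = 479.56 · e^(0.0295 × 5/12) = 479.56 × 1.012368 = 485.4912
Value of long forward = (F − K)·e^(−rT) = (485.4912 − 474.69) · e^(−0.0295·5/12)
= 10.8012 × 0.987784 = 10.67
Short position value = −(long value) = -£10.67

-£10.67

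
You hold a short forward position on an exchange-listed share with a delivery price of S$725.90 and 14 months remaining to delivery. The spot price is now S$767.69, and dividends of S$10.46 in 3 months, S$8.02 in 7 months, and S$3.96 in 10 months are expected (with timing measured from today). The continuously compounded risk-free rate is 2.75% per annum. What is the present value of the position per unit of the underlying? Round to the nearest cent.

PV(remaining dividends) I = 10.46·e^(−0.0275·3/12) + 8.02·e^(−0.0275·7/12) + 3.96·e^(−0.0275·10/12) = 22.1510
Current forward F = (S − I)·e^(rT) = (767.69 − 22.1510)·e^(0.0275·14/12) = 745.5390 × 1.032604 = 769.8466
Value (long) = (F − K)·e^(−rT) = (769.8466 − 725.90) × 0.968426 = 42.5590
Short position value = −(long value) = -S$42.56

-S$42.56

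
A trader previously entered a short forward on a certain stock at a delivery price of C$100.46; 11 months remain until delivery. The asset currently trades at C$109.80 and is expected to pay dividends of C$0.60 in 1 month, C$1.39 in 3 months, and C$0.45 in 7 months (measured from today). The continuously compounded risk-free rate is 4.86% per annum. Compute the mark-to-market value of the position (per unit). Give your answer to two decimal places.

-C$11.31

PV(remaining dividends) I = 0.60·e^(−0.0486·1/12) + 1.39·e^(−0.0486·3/12) + 0.45·e^(−0.0486·7/12) = 2.4082
Current forward F = (S − I)·e^(rT) = (109.80 − 2.4082)·e^(0.0486·11/12) = 107.3918 × 1.045557 = 112.2842
Value (long) = (F − K)·e^(−rT) = (112.2842 − 100.46) × 0.956428 = 11.3090
Short position value = −(long value) = -C$11.31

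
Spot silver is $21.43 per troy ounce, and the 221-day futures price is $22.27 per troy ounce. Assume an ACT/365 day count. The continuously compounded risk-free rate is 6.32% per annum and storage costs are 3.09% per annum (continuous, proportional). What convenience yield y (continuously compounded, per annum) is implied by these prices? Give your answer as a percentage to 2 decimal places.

3.06%

F = S·e^((r+u−y)T) ⇒ (r+u−y) = ln(F/S)/T
ln(22.27/21.43) = 0.038449; /T ⇒ 0.063502
y = r + u − ln(F/S)/T = 0.0632 + 0.0309 − 0.063502 = 0.030598
y = 3.06%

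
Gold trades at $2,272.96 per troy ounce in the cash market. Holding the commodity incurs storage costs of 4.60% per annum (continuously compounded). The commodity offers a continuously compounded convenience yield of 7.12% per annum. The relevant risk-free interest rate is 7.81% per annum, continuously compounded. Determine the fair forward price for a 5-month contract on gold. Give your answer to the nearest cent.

Net carry = r + u − y = 0.0781 + 0.0460 − 0.0712 = 0.0529
F = S·e^((r+u−y)T) = 2272.96 · e^(0.0529 × 5/12) = 2272.96 · e^0.02204167
= 2272.96 × 1.02228638 = $2,323.62 per troy ounce

$2,323.62 per troy ounce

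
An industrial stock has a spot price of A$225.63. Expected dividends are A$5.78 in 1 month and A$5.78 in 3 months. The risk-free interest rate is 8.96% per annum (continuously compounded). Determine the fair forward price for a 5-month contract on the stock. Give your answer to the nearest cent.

A$222.39

PV(dividends) I = 5.78·e^(−0.0896·1/12) + 5.78·e^(−0.0896·3/12)
I = 5.7370 + 5.6520 = 11.3890
F = (S − I)·e^(rT) = (225.63 − 11.3890) · e^(0.0896·5/12)
= 214.2410 · e^0.037333 = 214.2410 × 1.038039 = A$222.39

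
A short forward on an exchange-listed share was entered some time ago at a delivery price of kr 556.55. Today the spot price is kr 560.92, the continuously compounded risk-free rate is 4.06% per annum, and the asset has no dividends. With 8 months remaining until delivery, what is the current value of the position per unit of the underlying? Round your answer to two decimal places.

Current fair forward for the remaining 8 months: F = S·e^(r·T), r = 0.0406
F = 560.92 · e^(0.0406 × 8/12) = 560.92 × 1.027436 = 576.3094
Value of long forward = (F − K)·e^(−rT) = (576.3094 − 556.55) · e^(−0.0406·8/12)
= 19.7594 × 0.973296 = 19.23
Short position value = −(long value) = -kr 19.23

-kr 19.23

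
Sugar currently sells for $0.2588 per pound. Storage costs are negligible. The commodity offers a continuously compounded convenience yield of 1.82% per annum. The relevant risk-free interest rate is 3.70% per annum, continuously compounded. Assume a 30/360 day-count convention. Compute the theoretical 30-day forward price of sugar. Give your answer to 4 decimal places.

$0.2592 per pound

Net carry = r + u − y = 0.0370 + 0.0000 − 0.0182 = 0.0188
F = S·e^((r+u−y)T) = 0.2588 · e^(0.0188 × 30/360) = 0.2588 · e^0.001567
= 0.2588 × 1.001568 = $0.2592 per pound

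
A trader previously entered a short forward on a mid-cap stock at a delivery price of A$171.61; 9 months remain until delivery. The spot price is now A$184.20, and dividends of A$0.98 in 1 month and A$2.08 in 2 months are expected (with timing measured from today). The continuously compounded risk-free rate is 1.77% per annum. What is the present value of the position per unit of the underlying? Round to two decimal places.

-A$11.80

PV(remaining dividends) I = 0.98·e^(−0.0177·1/12) + 2.08·e^(−0.0177·2/12) = 3.0524
Current forward F = (S − I)·e^(rT) = (184.20 − 3.0524)·e^(0.0177·9/12) = 181.1476 × 1.013364 = 183.5685
Value (long) = (F − K)·e^(−rT) = (183.5685 − 171.61) × 0.986813 = 11.8008
Short position value = −(long value) = -A$11.80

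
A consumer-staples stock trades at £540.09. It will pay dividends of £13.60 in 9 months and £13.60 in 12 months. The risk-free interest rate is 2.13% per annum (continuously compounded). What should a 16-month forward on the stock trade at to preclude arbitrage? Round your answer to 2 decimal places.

£528.18

PV(dividends) I = 13.60·e^(−0.0213·9/12) + 13.60·e^(−0.0213·12/12)
I = 13.3845 + 13.3134 = 26.6979
F = (S − I)·e^(rT) = (540.09 − 26.6979) · e^(0.0213·16/12)
= 513.3921 · e^0.028400 = 513.3921 × 1.028807 = £528.18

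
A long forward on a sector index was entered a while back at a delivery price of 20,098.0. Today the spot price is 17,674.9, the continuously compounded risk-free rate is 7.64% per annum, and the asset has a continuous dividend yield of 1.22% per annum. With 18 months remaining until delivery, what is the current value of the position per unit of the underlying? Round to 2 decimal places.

-567.45

Current fair forward for the remaining 18 months: F = S·e^((r − q)·T), (r − q) = 0.0764 − 0.0122 = 0.0642
F = 17674.9 · e^(0.0642 × 18/12) = 17674.9 × 1.10108934 = 19461.6440
Value of long forward = (F − K)·e^(−rT) = (19461.6440 − 20098.0) · e^(−0.0764·18/12)
= -636.3560 × 0.89172276 = -567.45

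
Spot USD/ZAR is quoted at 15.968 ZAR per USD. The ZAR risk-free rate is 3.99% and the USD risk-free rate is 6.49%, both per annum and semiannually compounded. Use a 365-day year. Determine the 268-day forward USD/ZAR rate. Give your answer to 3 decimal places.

By covered interest parity, F = S · (1+r_ZAR/2)^(2T) / (1+r_USD/2)^(2T)
= 15.968 × 1.029433 / 1.048013 = 15.968 × 0.982271
F = 15.685 ZAR per USD

15.685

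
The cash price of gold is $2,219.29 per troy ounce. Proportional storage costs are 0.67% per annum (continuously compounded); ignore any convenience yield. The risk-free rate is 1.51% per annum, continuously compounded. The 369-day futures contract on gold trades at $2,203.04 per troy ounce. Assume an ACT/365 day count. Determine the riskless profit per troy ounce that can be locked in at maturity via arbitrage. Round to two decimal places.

$65.70 per troy ounce

Fair futures: F* = S·e^(carry·T), with carry = (r + u) = 0.0151 + 0.0067 = 0.0218
F* = 2219.29 · e^(0.0218 × 369/365) = 2219.29 · e^0.02203890 = 2219.29 × 1.02228355 = $2268.7437
Market $2203.04 < fair $2268.7437: forward underpriced → reverse cash-and-carry (short spot, go long the forward).
At maturity, profit = |F_mkt − F*| = |2203.04 − 2268.7437| = $65.70 per troy ounce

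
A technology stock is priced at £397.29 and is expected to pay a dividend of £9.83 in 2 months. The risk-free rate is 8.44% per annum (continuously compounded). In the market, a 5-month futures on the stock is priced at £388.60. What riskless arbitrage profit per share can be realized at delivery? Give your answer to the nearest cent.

£12.87 per share

PV(dividends) I = 9.83·e^(−0.0844·2/12) = 9.6927
Fair futures F* = (S − I)·e^(rT) = (397.29 − 9.6927)·e^0.035167 = 387.5973 × 1.035793 = 401.4706
Market £388.60 < fair 401.4706: forward underpriced → reverse cash-and-carry (short the stock, invest proceeds at r, pay the dividends, go long the forward).
Profit at T = |F_mkt − F*| = |388.60 − 401.4706| = £12.87 per share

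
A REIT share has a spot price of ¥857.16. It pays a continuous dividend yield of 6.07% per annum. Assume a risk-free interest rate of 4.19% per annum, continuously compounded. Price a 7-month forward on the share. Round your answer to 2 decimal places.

¥847.81

F = S·e^((r − q)T) = 857.16 · e^((0.0419 − 0.0607) × 7/12)
= 857.16 · e^-0.010967 = 857.16 × 0.989093
F = ¥847.81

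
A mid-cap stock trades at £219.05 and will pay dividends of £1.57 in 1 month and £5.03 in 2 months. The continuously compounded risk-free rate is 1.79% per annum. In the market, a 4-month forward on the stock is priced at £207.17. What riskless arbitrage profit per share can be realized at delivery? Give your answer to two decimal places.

£6.57 per share

PV(dividends) I = 1.57·e^(−0.0179·1/12) + 5.03·e^(−0.0179·2/12) = 6.5827
Fair forward F* = (S − I)·e^(rT) = (219.05 − 6.5827)·e^0.005967 = 212.4673 × 1.005985 = 213.7389
Market £207.17 < fair 213.7389: forward underpriced → reverse cash-and-carry (short the stock, invest proceeds at r, pay the dividends, go long the forward).
Profit at T = |F_mkt − F*| = |207.17 − 213.7389| = £6.57 per share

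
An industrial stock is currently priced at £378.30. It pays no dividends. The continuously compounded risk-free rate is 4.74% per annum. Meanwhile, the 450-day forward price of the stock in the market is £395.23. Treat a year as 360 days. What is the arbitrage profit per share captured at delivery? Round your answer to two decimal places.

£6.16 per share

Fair forward: F* = S·e^(carry·T), with carry = r = 0.0474
F* = 378.30 · e^(0.0474 × 450/360) = 378.30 · e^0.059250 = 378.30 × 1.061040 = £401.3914
Market £395.23 < fair £401.3914: forward underpriced → reverse cash-and-carry (short spot, go long the forward).
At maturity, profit = |F_mkt − F*| = |395.23 − 401.3914| = £6.16 per share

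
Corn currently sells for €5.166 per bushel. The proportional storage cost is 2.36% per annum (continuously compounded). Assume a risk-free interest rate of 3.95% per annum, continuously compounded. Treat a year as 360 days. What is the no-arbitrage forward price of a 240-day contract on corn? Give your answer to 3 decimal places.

€5.388 per bushel

Net carry = r + u − y = 0.0395 + 0.0236 − 0.0000 = 0.0631
F = S·e^((r+u−y)T) = 5.166 · e^(0.0631 × 240/360) = 5.166 · e^0.042067
= 5.166 × 1.042964 = €5.388 per bushel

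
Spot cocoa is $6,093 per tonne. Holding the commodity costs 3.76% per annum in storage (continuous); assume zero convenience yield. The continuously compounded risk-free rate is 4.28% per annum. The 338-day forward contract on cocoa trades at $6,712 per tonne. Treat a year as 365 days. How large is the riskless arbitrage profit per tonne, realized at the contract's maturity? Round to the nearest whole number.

$148 per tonne

Fair forward: F* = S·e^(carry·T), with carry = (r + u) = 0.0428 + 0.0376 = 0.0804
F* = 6093 · e^(0.0804 × 338/365) = 6093 · e^0.074453 = 6093 × 1.077295 = $6563.9584
Market $6712 > fair $6563.9584: forward overpriced → cash-and-carry (buy spot, short the forward).
At maturity, profit = |F_mkt − F*| = |6712 − 6563.9584| = $148 per tonne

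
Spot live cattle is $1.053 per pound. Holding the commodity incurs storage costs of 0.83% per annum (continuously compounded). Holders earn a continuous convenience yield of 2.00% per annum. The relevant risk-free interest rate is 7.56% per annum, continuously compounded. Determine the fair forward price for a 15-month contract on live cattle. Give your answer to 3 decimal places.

Net carry = r + u − y = 0.0756 + 0.0083 − 0.0200 = 0.0639
F = S·e^((r+u−y)T) = 1.053 · e^(0.0639 × 15/12) = 1.053 · e^0.079875
= 1.053 × 1.083152 = $1.141 per pound

$1.141 per pound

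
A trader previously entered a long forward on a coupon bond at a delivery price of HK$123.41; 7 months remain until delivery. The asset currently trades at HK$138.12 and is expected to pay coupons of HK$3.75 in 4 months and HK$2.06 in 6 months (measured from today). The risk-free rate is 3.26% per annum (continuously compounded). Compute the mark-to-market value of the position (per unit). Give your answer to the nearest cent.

HK$11.30

PV(remaining coupons) I = 3.75·e^(−0.0326·4/12) + 2.06·e^(−0.0326·6/12) = 5.7362
Current forward F = (S − I)·e^(rT) = (138.12 − 5.7362)·e^(0.0326·7/12) = 132.3838 × 1.019199 = 134.9254
Value (long) = (F − K)·e^(−rT) = (134.9254 − 123.41) × 0.981163 = 11.2985
Value = HK$11.30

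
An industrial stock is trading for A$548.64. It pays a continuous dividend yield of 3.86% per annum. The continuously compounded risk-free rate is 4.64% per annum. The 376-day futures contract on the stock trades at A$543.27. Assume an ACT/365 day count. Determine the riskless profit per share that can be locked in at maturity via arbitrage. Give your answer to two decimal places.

Fair futures: F* = S·e^(carry·T), with carry = (r − q) = 0.0464 − 0.0386 = 0.0078
F* = 548.64 · e^(0.0078 × 376/365) = 548.64 · e^0.008035 = 548.64 × 1.008067 = A$553.0659
Market A$543.27 < fair A$553.0659: forward underpriced → reverse cash-and-carry (short spot, go long the forward).
At maturity, profit = |F_mkt − F*| = |543.27 − 553.0659| = A$9.80 per share

A$9.80 per share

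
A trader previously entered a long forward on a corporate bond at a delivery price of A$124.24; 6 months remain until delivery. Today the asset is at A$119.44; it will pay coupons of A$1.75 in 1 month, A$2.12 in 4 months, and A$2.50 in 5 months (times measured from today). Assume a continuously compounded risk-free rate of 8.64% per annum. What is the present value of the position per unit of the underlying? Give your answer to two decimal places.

PV(remaining coupons) I = 1.75·e^(−0.0864·1/12) + 2.12·e^(−0.0864·4/12) + 2.50·e^(−0.0864·5/12) = 6.2089
Current forward F = (S − I)·e^(rT) = (119.44 − 6.2089)·e^(0.0864·6/12) = 113.2311 × 1.044147 = 118.2299
Value (long) = (F − K)·e^(−rT) = (118.2299 − 124.24) × 0.957720 = -5.7560
Value = -A$5.76

-A$5.76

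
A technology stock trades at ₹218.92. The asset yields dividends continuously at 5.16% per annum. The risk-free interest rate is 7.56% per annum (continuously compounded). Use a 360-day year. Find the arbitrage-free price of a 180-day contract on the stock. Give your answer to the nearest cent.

F = S·e^((r − q)T) = 218.92 · e^((0.0756 − 0.0516) × 180/360)
= 218.92 · e^0.012000 = 218.92 × 1.012072
F = ₹221.56

₹221.56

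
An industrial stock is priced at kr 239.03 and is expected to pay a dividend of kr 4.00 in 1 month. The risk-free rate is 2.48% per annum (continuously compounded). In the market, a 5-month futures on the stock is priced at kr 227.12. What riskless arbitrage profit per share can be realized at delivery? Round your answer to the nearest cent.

kr 10.36 per share

PV(dividends) I = 4.00·e^(−0.0248·1/12) = 3.9917
Fair futures F* = (S − I)·e^(rT) = (239.03 − 3.9917)·e^0.010333 = 235.0383 × 1.010387 = 237.4796
Market kr 227.12 < fair 237.4796: forward underpriced → reverse cash-and-carry (short the stock, invest proceeds at r, pay the dividends, go long the forward).
Profit at T = |F_mkt − F*| = |227.12 − 237.4796| = kr 10.36 per share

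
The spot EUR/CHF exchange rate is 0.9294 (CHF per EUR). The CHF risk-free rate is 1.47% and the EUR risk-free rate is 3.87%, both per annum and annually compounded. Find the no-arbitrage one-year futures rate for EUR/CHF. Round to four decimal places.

By covered interest parity, F = S · (1+r_CHF)^T / (1+r_EUR)^T
= 0.9294 × 1.014700 / 1.038700 = 0.9294 × 0.976894
F = 0.9079 CHF per EUR

0.9079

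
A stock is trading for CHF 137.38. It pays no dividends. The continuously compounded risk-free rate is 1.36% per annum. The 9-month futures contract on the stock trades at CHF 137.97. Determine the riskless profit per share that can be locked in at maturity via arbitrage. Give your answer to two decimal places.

CHF 0.82 per share

Fair futures: F* = S·e^(carry·T), with carry = r = 0.0136
F* = 137.38 · e^(0.0136 × 9/12) = 137.38 · e^0.010200 = 137.38 × 1.010252 = CHF 138.7884
Market CHF 137.97 < fair CHF 138.7884: forward underpriced → reverse cash-and-carry (short spot, go long the forward).
At maturity, profit = |F_mkt − F*| = |137.97 − 138.7884| = CHF 0.82 per share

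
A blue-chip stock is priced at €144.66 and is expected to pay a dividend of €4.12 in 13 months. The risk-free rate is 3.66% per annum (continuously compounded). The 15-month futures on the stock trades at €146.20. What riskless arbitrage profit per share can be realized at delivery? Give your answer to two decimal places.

€1.09 per share

PV(dividends) I = 4.12·e^(−0.0366·13/12) = 3.9598
Fair futures F* = (S − I)·e^(rT) = (144.66 − 3.9598)·e^0.045750 = 140.7002 × 1.046813 = 147.2868
Market €146.20 < fair 147.2868: forward underpriced → reverse cash-and-carry (short the stock, invest proceeds at r, pay the dividends, go long the forward).
Profit at T = |F_mkt − F*| = |146.20 − 147.2868| = €1.09 per share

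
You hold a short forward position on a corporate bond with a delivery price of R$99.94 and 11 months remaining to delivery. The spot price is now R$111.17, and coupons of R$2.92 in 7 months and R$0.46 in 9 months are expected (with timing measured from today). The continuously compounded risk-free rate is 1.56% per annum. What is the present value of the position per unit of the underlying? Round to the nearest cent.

-R$9.30

PV(remaining coupons) I = 2.92·e^(−0.0156·7/12) + 0.46·e^(−0.0156·9/12) = 3.3482
Current forward F = (S − I)·e^(rT) = (111.17 − 3.3482)·e^(0.0156·11/12) = 107.8218 × 1.014403 = 109.3748
Value (long) = (F − K)·e^(−rT) = (109.3748 − 99.94) × 0.985802 = 9.3008
Short position value = −(long value) = -R$9.30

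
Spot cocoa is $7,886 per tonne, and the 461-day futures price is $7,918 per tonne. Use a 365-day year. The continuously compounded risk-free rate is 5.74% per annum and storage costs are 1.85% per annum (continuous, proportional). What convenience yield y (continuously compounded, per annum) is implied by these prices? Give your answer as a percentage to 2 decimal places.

7.27%

F = S·e^((r+u−y)T) ⇒ (r+u−y) = ln(F/S)/T
ln(7918/7886) = 0.004050; /T ⇒ 0.003207
y = r + u − ln(F/S)/T = 0.0574 + 0.0185 − 0.003207 = 0.072693
y = 7.27%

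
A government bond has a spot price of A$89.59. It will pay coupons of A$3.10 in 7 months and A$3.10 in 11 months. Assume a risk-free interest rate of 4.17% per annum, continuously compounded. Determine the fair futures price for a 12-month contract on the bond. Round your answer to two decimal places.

PV(coupons) I = 3.10·e^(−0.0417·7/12) + 3.10·e^(−0.0417·11/12)
I = 3.0255 + 2.9837 = 6.0092
F = (S − I)·e^(rT) = (89.59 − 6.0092) · e^(0.0417·12/12)
= 83.5808 · e^0.041700 = 83.5808 × 1.042582 = A$87.14

A$87.14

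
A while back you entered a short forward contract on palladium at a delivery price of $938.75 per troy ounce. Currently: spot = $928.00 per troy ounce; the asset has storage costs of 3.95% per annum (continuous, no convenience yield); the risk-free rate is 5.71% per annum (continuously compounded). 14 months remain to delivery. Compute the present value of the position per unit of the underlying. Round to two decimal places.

Current fair forward for the remaining 14 months: F = S·e^((r + u)·T), (r + u) = 0.0571 + 0.0395 = 0.0966
F = 928.00 · e^(0.0966 × 14/12) = 928.00 × 1.119296 = 1038.7067
Value of long forward = (F − K)·e^(−rT) = (1038.7067 − 938.75) · e^(−0.0571·14/12)
= 99.9567 × 0.935554 = 93.51
Short position value = −(long value) = -$93.51

-$93.51 per troy ounce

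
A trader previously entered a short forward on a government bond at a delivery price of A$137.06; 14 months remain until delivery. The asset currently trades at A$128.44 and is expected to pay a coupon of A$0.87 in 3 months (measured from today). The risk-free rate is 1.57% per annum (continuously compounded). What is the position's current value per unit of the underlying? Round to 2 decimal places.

PV(remaining coupons) I = 0.87·e^(−0.0157·3/12) = 0.8666
Current forward F = (S − I)·e^(rT) = (128.44 − 0.8666)·e^(0.0157·14/12) = 127.5734 × 1.018485 = 129.9316
Value (long) = (F − K)·e^(−rT) = (129.9316 − 137.06) × 0.981850 = -6.9990
Short position value = −(long value) = A$7.00

A$7.00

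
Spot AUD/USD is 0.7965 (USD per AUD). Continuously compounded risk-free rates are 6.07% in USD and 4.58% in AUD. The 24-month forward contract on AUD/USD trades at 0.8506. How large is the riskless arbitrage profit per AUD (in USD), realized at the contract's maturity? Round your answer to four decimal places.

Fair forward: F* = S·e^(carry·T), with carry = (r_USD − r_AUD) = 0.0607 − 0.0458 = 0.0149
F* = 0.7965 · e^(0.0149 × 24/12) = 0.7965 · e^0.029800 = 0.7965 × 1.030248 = 0.8206
Market 0.8506 > fair 0.8206: forward overpriced → cash-and-carry (buy spot, short the forward).
At maturity, profit = |F_mkt − F*| = |0.8506 − 0.8206| = 0.0300 per AUD (in USD)

0.0300 per AUD (in USD)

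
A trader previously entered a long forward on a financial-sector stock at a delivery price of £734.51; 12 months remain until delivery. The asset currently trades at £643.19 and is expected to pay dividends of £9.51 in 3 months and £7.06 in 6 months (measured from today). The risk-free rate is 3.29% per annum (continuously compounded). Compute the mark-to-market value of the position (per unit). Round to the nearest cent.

PV(remaining dividends) I = 9.51·e^(−0.0329·3/12) + 7.06·e^(−0.0329·6/12) = 16.3769
Current forward F = (S − I)·e^(rT) = (643.19 − 16.3769)·e^(0.0329·12/12) = 626.8131 × 1.033447 = 647.7781
Value (long) = (F − K)·e^(−rT) = (647.7781 − 734.51) × 0.967635 = -83.9248
Value = -£83.92

-£83.92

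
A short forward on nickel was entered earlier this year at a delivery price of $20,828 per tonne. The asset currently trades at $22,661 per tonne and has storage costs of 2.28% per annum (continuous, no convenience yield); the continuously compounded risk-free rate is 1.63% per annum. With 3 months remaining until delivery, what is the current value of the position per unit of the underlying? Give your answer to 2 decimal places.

Current fair forward for the remaining 3 months: F = S·e^((r + u)·T), (r + u) = 0.0163 + 0.0228 = 0.0391
F = 22661 · e^(0.0391 × 3/12) = 22661 × 1.00982293 = 22883.5974
Value of long forward = (F − K)·e^(−rT) = (22883.5974 − 20828) · e^(−0.0163·3/12)
= 2055.5974 × 0.99593329 = 2047.24
Short position value = −(long value) = -$2047.24

-$2047.24 per tonne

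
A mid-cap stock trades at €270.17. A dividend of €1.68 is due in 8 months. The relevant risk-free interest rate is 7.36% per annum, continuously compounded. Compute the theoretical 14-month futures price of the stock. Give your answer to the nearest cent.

€292.65

PV(dividends) I = 1.68·e^(−0.0736·8/12)
I = 1.5996
F = (S − I)·e^(rT) = (270.17 − 1.5996) · e^(0.0736·14/12)
= 268.5704 · e^0.085867 = 268.5704 × 1.089661 = €292.65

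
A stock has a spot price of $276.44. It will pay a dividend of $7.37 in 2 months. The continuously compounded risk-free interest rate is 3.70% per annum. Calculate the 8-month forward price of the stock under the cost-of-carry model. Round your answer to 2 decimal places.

PV(dividends) I = 7.37·e^(−0.0370·2/12)
I = 7.3247
F = (S − I)·e^(rT) = (276.44 − 7.3247) · e^(0.0370·8/12)
= 269.1153 · e^0.024667 = 269.1153 × 1.024974 = $275.84

$275.84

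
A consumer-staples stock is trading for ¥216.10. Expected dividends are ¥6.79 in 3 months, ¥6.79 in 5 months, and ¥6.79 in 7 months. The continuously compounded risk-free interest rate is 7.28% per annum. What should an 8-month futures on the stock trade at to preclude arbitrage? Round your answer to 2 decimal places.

PV(dividends) I = 6.79·e^(−0.0728·3/12) + 6.79·e^(−0.0728·5/12) + 6.79·e^(−0.0728·7/12)
I = 6.6675 + 6.5871 + 6.5077 = 19.7623
F = (S − I)·e^(rT) = (216.10 − 19.7623) · e^(0.0728·8/12)
= 196.3377 · e^0.048533 = 196.3377 × 1.049730 = ¥206.10

¥206.10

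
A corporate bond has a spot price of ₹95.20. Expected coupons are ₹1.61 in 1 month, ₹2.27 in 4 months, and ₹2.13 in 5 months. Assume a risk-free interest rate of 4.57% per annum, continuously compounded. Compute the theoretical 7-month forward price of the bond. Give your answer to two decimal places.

₹91.68

PV(coupons) I = 1.61·e^(−0.0457·1/12) + 2.27·e^(−0.0457·4/12) + 2.13·e^(−0.0457·5/12)
I = 1.6039 + 2.2357 + 2.0898 = 5.9294
F = (S − I)·e^(rT) = (95.20 − 5.9294) · e^(0.0457·7/12)
= 89.2706 · e^0.026658 = 89.2706 × 1.027017 = ₹91.68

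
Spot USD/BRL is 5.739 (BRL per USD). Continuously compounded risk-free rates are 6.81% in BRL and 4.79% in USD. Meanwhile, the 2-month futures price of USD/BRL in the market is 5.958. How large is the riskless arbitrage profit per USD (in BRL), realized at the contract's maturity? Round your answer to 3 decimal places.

0.200 per USD (in BRL)

Fair futures: F* = S·e^(carry·T), with carry = (r_BRL − r_USD) = 0.0681 − 0.0479 = 0.0202
F* = 5.739 · e^(0.0202 × 2/12) = 5.739 · e^0.003367 = 5.739 × 1.003373 = 5.7584
Market 5.958 > fair 5.7584: forward overpriced → cash-and-carry (buy spot, short the forward).
At maturity, profit = |F_mkt − F*| = |5.958 − 5.7584| = 0.200 per USD (in BRL)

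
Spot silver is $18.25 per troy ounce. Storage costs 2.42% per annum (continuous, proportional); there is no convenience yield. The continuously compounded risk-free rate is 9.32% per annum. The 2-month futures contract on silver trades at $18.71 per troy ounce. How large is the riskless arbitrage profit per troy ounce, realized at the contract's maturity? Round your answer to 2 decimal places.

$0.10 per troy ounce

Fair futures: F* = S·e^(carry·T), with carry = (r + u) = 0.0932 + 0.0242 = 0.1174
F* = 18.25 · e^(0.1174 × 2/12) = 18.25 · e^0.019567 = 18.25 × 1.019760 = $18.6106
Market $18.71 > fair $18.6106: forward overpriced → cash-and-carry (buy spot, short the forward).
At maturity, profit = |F_mkt − F*| = |18.71 − 18.6106| = $0.10 per troy ounce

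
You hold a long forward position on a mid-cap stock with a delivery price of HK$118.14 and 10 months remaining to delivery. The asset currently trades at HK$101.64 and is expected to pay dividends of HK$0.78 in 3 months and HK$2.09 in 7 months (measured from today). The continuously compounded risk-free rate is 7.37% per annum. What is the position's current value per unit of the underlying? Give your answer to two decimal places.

-HK$12.23

PV(remaining dividends) I = 0.78·e^(−0.0737·3/12) + 2.09·e^(−0.0737·7/12) = 2.7678
Current forward F = (S − I)·e^(rT) = (101.64 − 2.7678)·e^(0.0737·10/12) = 98.8722 × 1.063342 = 105.1350
Value (long) = (F − K)·e^(−rT) = (105.1350 − 118.14) × 0.940431 = -12.2303
Value = -HK$12.23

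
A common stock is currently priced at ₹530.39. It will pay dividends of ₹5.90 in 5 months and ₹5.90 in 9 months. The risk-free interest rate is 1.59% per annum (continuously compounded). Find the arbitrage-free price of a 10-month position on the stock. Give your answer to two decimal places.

₹525.62

PV(dividends) I = 5.90·e^(−0.0159·5/12) + 5.90·e^(−0.0159·9/12)
I = 5.8610 + 5.8301 = 11.6911
F = (S − I)·e^(rT) = (530.39 − 11.6911) · e^(0.0159·10/12)
= 518.6989 · e^0.013250 = 518.6989 × 1.013338 = ₹525.62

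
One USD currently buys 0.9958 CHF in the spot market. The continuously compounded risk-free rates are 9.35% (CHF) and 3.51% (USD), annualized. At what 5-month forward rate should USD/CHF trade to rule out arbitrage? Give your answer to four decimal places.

1.0203

F = S·e^((r_CHF − r_USD)T) = 0.9958 · e^((0.0935 − 0.0351) × 5/12)
= 0.9958 · e^0.024333 = 0.9958 × 1.024631
F = 1.0203 CHF per USD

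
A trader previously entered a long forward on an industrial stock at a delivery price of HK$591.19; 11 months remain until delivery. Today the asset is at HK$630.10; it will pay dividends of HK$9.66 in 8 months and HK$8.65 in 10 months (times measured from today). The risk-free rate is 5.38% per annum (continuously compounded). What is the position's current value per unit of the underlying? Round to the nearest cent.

HK$49.77

PV(remaining dividends) I = 9.66·e^(−0.0538·8/12) + 8.65·e^(−0.0538·10/12) = 17.5904
Current forward F = (S − I)·e^(rT) = (630.10 − 17.5904)·e^(0.0538·11/12) = 612.5096 × 1.050553 = 643.4738
Value (long) = (F − K)·e^(−rT) = (643.4738 − 591.19) × 0.951880 = 49.7679
Value = HK$49.77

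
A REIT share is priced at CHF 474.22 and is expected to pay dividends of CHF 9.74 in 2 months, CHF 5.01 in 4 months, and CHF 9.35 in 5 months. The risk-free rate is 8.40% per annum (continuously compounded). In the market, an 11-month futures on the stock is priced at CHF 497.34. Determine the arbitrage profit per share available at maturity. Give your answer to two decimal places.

CHF 10.55 per share

PV(dividends) I = 9.74·e^(−0.0840·2/12) + 5.01·e^(−0.0840·4/12) + 9.35·e^(−0.0840·5/12) = 23.5047
Fair futures F* = (S − I)·e^(rT) = (474.22 − 23.5047)·e^0.077000 = 450.7153 × 1.080042 = 486.7915
Market CHF 497.34 > fair 486.7915: forward overpriced → cash-and-carry (borrow at r, buy the stock and collect the dividends, short the forward).
Profit at T = |F_mkt − F*| = |497.34 − 486.7915| = CHF 10.55 per share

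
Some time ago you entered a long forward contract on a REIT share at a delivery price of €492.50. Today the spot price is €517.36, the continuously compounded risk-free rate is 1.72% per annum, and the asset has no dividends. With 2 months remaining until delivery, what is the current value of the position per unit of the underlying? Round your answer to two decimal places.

€26.27

Current fair forward for the remaining 2 months: F = S·e^(r·T), r = 0.0172
F = 517.36 · e^(0.0172 × 2/12) = 517.36 × 1.002871 = 518.8453
Value of long forward = (F − K)·e^(−rT) = (518.8453 − 492.50) · e^(−0.0172·2/12)
= 26.3453 × 0.997137 = 26.27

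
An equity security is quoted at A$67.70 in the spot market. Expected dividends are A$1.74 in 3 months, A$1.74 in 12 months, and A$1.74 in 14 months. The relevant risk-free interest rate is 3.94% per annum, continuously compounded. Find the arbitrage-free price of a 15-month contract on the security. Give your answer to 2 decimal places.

PV(dividends) I = 1.74·e^(−0.0394·3/12) + 1.74·e^(−0.0394·12/12) + 1.74·e^(−0.0394·14/12)
I = 1.7229 + 1.6728 + 1.6618 = 5.0575
F = (S − I)·e^(rT) = (67.70 − 5.0575) · e^(0.0394·15/12)
= 62.6425 · e^0.049250 = 62.6425 × 1.050483 = A$65.80

A$65.80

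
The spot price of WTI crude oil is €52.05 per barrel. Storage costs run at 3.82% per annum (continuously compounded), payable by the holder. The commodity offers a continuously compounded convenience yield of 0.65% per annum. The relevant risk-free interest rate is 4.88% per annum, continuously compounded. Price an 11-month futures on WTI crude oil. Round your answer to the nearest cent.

Net carry = r + u − y = 0.0488 + 0.0382 − 0.0065 = 0.0805
F = S·e^((r+u−y)T) = 52.05 · e^(0.0805 × 11/12) = 52.05 · e^0.073792
= 52.05 × 1.076583 = €56.04 per barrel

€56.04 per barrel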